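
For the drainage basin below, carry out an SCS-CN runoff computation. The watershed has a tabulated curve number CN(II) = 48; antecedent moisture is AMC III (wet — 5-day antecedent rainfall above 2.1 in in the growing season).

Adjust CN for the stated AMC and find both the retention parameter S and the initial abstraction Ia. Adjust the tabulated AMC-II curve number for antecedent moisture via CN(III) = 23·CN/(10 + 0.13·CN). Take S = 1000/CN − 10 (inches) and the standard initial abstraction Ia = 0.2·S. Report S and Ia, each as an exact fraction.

Adjust CN=48 to AMC III: 23·48/(10 + 0.13·48) → 1104 ÷ (406/25) = 13800/203 ≈ 67.980
S = 1000/(13800/203) − 10 = 325/69 in ≈ 4.710 in
Ia = 0.2·(325/69) = 65/69 in ≈ 0.942 in

S = 325/69 in ≈ 4.710 in; Ia = 65/69 in ≈ 0.942 in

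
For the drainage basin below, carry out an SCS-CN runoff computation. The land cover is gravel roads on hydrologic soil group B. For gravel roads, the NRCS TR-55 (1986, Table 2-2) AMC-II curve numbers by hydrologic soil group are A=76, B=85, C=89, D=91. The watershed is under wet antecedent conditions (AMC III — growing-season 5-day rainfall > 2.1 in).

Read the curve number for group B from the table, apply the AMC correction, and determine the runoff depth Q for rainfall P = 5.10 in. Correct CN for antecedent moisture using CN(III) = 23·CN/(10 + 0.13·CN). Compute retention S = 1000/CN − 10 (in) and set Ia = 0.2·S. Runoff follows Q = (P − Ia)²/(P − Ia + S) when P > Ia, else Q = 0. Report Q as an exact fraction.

NRCS table: gravel roads, soil group B → CN(II) = 85
Adjust CN=85 to AMC III: 23·85/(10 + 0.13·85) → 1955 ÷ (421/20) = 39100/421 ≈ 92.874
S = 1000/(39100/421) − 10 = 300/391 in ≈ 0.767 in
Ia = 0.2·(300/391) = 60/391 in ≈ 0.153 in
Since P=5.100 > Ia=0.153: effective rainfall P−Ia = 19341/3910 in
Runoff Q = (P−Ia)²/(P−Ia+S) = (4.947)²/(4.947+0.767) = 124691427/29117770 ≈ 4.282 in

Q = 124691427/29117770 in ≈ 4.282 in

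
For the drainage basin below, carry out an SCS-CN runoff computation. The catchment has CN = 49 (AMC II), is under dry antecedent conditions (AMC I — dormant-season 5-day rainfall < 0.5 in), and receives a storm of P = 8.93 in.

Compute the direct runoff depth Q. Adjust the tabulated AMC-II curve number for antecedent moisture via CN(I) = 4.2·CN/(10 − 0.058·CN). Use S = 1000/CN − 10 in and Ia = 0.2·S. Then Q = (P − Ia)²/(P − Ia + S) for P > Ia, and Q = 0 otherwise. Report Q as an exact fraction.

Q = 18577417401/33830055700 in ≈ 0.549 in

Dry (AMC I): CN(I) = 4.2·49/(10 − 0.058·49) = (1029/5)/(3579/500) = 34300/1193 ≈ 28.751
S = 1000/(34300/1193) − 10 = 8500/343 in ≈ 24.781 in
Ia = 0.2·(8500/343) = 1700/343 in ≈ 4.956 in
Excess rainfall: 8.930 − 4.956 = 3.974 in; P > Ia so Q > 0
Q = (136299/34300)²/((136299/34300) + 8500/343) = (18577417401/1176490000)/(986299/34300) = 18577417401/33830055700 in ≈ 0.549 in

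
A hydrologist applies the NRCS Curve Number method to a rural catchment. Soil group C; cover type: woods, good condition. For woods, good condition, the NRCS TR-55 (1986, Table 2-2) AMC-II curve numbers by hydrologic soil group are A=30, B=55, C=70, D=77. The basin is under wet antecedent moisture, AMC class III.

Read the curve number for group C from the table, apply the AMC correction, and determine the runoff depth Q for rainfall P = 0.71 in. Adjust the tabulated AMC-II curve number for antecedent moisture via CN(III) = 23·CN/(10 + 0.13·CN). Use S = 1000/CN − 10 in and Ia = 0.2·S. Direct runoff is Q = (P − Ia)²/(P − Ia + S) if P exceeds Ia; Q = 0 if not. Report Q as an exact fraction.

Q = 29495761/570439100 in ≈ 0.052 in

NRCS table: woods, good condition, soil group C → CN(II) = 70
Adjust CN=70 to AMC III: 23·70/(10 + 0.13·70) → 1610 ÷ (191/10) = 16100/191 ≈ 84.293
Max retention: S = 1000/(16100/191) − 10 = 300/161 in (≈ 1.863 in)
Initial abstraction Ia = S/5 = (300/161)/5 = 60/161 ≈ 0.373 in
Since P=0.710 > Ia=0.373: effective rainfall P−Ia = 5431/16100 in
Q: (5431/16100)² ÷ (35431/16100) = 29495761/570439100 in (≈ 0.052 in)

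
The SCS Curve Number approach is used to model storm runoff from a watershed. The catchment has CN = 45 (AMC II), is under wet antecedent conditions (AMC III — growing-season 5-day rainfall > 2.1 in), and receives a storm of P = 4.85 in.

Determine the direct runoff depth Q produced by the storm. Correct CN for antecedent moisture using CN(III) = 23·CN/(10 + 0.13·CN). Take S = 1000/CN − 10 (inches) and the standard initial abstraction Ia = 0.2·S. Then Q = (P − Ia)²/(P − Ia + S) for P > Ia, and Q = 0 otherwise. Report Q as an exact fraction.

Wet (AMC III): CN(III) = 23·45/(10 + 0.13·45) = 1035/(317/20) = 20700/317 ≈ 65.300
Retention S: 1000/CN − 10 with CN=65.300 → S = 1100/207 ≈ 5.314 in
Ia = 0.2·(1100/207) = 220/207 in ≈ 1.063 in
Excess rainfall: 4.850 − 1.063 = 3.787 in; P > Ia so Q > 0
Runoff Q = (P−Ia)²/(P−Ia+S) = (3.787)²/(3.787+5.314) = 245831041/155991060 ≈ 1.576 in

Q = 245831041/155991060 in ≈ 1.576 in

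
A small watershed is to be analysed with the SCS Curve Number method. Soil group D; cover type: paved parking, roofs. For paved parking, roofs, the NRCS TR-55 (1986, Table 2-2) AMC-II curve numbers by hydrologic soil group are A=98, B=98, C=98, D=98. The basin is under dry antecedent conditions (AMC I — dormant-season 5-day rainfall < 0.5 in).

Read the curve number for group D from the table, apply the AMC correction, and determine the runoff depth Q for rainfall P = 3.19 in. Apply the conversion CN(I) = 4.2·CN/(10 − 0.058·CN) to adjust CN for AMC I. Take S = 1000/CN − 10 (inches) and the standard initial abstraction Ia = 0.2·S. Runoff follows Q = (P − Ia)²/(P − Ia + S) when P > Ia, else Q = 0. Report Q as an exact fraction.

Q = 101283699001/37893027900 in ≈ 2.673 in

NRCS table: paved parking, roofs, soil group D → CN(II) = 98
Dry (AMC I): CN(I) = 4.2·98/(10 − 0.058·98) = (2058/5)/(1079/250) = 102900/1079 ≈ 95.366
Retention S: 1000/CN − 10 with CN=95.366 → S = 500/1029 ≈ 0.486 in
Initial abstraction Ia = S/5 = (500/1029)/5 = 100/1029 ≈ 0.097 in
P − Ia = 3.190 − 0.097 = 318251/102900 ≈ 3.093 in (> 0, runoff occurs)
Q: (318251/102900)² ÷ (368251/102900) = 101283699001/37893027900 in (≈ 2.673 in)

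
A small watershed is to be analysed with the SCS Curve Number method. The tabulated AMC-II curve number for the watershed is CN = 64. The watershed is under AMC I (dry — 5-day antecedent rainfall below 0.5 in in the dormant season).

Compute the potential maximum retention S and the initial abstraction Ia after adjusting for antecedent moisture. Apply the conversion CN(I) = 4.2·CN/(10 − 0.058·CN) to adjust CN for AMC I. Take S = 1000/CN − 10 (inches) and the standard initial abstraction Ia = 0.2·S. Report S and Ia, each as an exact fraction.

S = 375/28 in ≈ 13.393 in; Ia = 75/28 in ≈ 2.679 in

Adjust CN=64 to AMC I: 4.2·64/(10 − 0.058·64) → (1344/5) ÷ (786/125) = 5600/131 ≈ 42.748
Retention S: 1000/CN − 10 with CN=42.748 → S = 375/28 ≈ 13.393 in
Initial abstraction Ia = S/5 = (375/28)/5 = 75/28 ≈ 2.679 in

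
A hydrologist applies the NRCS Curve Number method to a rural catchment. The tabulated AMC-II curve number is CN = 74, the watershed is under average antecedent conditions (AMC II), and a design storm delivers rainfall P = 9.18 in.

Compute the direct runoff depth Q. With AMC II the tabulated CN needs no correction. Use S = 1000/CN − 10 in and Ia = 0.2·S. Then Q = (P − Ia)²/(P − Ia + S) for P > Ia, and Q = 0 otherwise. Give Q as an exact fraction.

Q = 245956489/41038550 in ≈ 5.993 in

AMC II — tabulated CN = 74 applies directly.
Retention S: 1000/CN − 10 with CN=74.000 → S = 130/37 ≈ 3.514 in
Ia = 0.2S: 0.2·3.514 = 0.703 in (exactly 26/37)
Since P=9.180 > Ia=0.703: effective rainfall P−Ia = 15683/1850 in
Runoff Q = (P−Ia)²/(P−Ia+S) = (8.477)²/(8.477+3.514) = 245956489/41038550 ≈ 5.993 in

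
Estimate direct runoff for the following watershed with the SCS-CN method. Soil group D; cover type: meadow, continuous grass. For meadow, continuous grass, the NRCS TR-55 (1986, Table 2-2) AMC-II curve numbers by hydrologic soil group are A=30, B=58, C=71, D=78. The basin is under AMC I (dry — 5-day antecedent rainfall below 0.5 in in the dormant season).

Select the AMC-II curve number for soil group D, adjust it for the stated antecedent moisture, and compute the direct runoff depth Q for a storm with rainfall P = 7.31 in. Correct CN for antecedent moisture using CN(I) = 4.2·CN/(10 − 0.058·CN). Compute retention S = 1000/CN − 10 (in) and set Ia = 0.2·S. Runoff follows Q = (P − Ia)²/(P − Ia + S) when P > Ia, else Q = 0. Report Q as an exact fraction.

NRCS table: meadow, continuous grass, soil group D → CN(II) = 78
Dry (AMC I): CN(I) = 4.2·78/(10 − 0.058·78) = (1638/5)/(1369/250) = 81900/1369 ≈ 59.825
S = 1000/(81900/1369) − 10 = 5500/819 in ≈ 6.716 in
Ia = 0.2S: 0.2·6.716 = 1.343 in (exactly 1100/819)
P − Ia = 7.310 − 1.343 = 488689/81900 ≈ 5.967 in (> 0, runoff occurs)
Runoff Q = (P−Ia)²/(P−Ia+S) = (5.967)²/(5.967+6.716) = 238816938721/85068629100 ≈ 2.807 in

Q = 238816938721/85068629100 in ≈ 2.807 in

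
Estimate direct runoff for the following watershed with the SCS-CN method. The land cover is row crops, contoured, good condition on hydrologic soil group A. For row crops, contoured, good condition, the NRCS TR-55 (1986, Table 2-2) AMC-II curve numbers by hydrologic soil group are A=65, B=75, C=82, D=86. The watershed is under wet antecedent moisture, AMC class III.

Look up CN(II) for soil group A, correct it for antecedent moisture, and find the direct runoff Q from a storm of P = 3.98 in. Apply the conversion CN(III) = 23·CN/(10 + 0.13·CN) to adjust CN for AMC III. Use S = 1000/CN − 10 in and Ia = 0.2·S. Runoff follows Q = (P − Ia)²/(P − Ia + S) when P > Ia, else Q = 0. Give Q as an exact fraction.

NRCS table: row crops, contoured, good condition, soil group A → CN(II) = 65
Wet (AMC III): CN(III) = 23·65/(10 + 0.13·65) = 1495/(369/20) = 29900/369 ≈ 81.030
Max retention: S = 1000/(29900/369) − 10 = 700/299 in (≈ 2.341 in)
Initial abstraction Ia = S/5 = (700/299)/5 = 140/299 ≈ 0.468 in
Since P=3.980 > Ia=0.468: effective rainfall P−Ia = 52501/14950 in
Q: (52501/14950)² ÷ (87501/14950) = 2756355001/1308139950 in (≈ 2.107 in)

Q = 2756355001/1308139950 in ≈ 2.107 in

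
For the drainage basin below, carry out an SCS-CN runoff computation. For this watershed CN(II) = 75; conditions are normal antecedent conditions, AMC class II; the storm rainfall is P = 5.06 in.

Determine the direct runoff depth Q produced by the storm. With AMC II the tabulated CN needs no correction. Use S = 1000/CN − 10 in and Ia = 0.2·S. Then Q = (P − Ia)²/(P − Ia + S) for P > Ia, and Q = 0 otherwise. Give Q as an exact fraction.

Q = 434281/173850 in ≈ 2.498 in

AMC II — tabulated CN = 75 applies directly.
Max retention: S = 1000/75 − 10 = 10/3 in (≈ 3.333 in)
Ia = 0.2S: 0.2·3.333 = 0.667 in (exactly 2/3)
Excess rainfall: 5.060 − 0.667 = 4.393 in; P > Ia so Q > 0
Runoff Q = (P−Ia)²/(P−Ia+S) = (4.393)²/(4.393+3.333) = 434281/173850 ≈ 2.498 in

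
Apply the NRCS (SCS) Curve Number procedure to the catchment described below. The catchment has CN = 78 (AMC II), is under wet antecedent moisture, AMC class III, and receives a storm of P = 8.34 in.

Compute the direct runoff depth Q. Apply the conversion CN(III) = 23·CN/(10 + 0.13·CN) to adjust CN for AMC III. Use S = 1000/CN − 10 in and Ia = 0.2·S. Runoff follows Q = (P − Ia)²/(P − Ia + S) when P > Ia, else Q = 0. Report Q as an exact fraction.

Wet (AMC III): CN(III) = 23·78/(10 + 0.13·78) = 1794/(1007/50) = 89700/1007 ≈ 89.076
Max retention: S = 1000/(89700/1007) − 10 = 1100/897 in (≈ 1.226 in)
Ia = 0.2·(1100/897) = 220/897 in ≈ 0.245 in
Since P=8.340 > Ia=0.245: effective rainfall P−Ia = 363049/44850 in
Runoff Q = (P−Ia)²/(P−Ia+S) = (8.095)²/(8.095+1.226) = 131804576401/18749497650 ≈ 7.030 in

Q = 131804576401/18749497650 in ≈ 7.030 in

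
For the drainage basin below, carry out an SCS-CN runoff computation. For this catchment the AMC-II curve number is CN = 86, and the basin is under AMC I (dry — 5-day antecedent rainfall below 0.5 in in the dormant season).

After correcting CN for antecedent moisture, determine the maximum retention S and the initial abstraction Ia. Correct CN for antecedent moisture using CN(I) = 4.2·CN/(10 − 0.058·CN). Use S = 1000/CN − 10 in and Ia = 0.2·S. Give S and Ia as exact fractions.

Dry (AMC I): CN(I) = 4.2·86/(10 − 0.058·86) = (1806/5)/(1253/250) = 12900/179 ≈ 72.067
Max retention: S = 1000/(12900/179) − 10 = 500/129 in (≈ 3.876 in)
Initial abstraction Ia = S/5 = (500/129)/5 = 100/129 ≈ 0.775 in

S = 500/129 in ≈ 3.876 in; Ia = 100/129 in ≈ 0.775 in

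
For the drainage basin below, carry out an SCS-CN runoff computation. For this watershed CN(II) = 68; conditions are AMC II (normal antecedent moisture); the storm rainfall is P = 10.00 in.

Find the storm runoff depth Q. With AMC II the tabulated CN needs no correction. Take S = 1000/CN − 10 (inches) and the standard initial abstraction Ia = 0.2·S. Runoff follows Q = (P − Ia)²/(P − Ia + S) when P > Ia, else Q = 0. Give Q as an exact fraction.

Q = 11858/1989 in ≈ 5.962 in

AMC II — tabulated CN = 68 applies directly.
Max retention: S = 1000/68 − 10 = 80/17 in (≈ 4.706 in)
Initial abstraction Ia = S/5 = (80/17)/5 = 16/17 ≈ 0.941 in
Since P=10.000 > Ia=0.941: effective rainfall P−Ia = 154/17 in
Q = (154/17)²/((154/17) + 80/17) = (23716/289)/(234/17) = 11858/1989 in ≈ 5.962 in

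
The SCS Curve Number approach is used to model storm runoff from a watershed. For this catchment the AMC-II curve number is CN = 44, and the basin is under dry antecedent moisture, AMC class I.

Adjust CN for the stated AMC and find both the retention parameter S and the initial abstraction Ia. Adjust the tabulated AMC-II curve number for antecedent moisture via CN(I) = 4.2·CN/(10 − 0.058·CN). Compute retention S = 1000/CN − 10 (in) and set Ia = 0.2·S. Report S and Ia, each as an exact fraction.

Adjust CN=44 to AMC I: 4.2·44/(10 − 0.058·44) → (924/5) ÷ (931/125) = 3300/133 ≈ 24.812
Retention S: 1000/CN − 10 with CN=24.812 → S = 1000/33 ≈ 30.303 in
Ia = 0.2·(1000/33) = 200/33 in ≈ 6.061 in

S = 1000/33 in ≈ 30.303 in; Ia = 200/33 in ≈ 6.061 in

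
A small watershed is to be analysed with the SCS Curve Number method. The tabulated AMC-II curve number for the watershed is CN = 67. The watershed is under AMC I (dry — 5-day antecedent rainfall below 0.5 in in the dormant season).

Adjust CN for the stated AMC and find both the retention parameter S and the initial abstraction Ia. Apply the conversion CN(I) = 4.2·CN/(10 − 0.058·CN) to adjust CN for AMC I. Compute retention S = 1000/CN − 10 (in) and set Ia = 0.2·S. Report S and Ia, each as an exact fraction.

CN(I) from CN(II)=67: (4.2·67)/(10 − 0.058·67) = 46900/1019 ≈ 46.026
Retention S: 1000/CN − 10 with CN=46.026 → S = 5500/469 ≈ 11.727 in
Initial abstraction Ia = S/5 = (5500/469)/5 = 1100/469 ≈ 2.345 in

S = 5500/469 in ≈ 11.727 in; Ia = 1100/469 in ≈ 2.345 in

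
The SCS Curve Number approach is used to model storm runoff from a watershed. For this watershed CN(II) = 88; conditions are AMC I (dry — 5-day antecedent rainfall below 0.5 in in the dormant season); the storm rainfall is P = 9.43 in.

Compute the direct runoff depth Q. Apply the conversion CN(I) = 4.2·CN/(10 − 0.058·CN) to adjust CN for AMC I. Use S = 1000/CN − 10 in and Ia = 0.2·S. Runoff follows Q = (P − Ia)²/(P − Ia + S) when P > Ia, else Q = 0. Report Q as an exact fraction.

Q = 4571247321/713104700 in ≈ 6.410 in

Adjust CN=88 to AMC I: 4.2·88/(10 − 0.058·88) → (1848/5) ÷ (612/125) = 3850/51 ≈ 75.490
S = 1000/(3850/51) − 10 = 250/77 in ≈ 3.247 in
Ia = 0.2·(250/77) = 50/77 in ≈ 0.649 in
Excess rainfall: 9.430 − 0.649 = 8.781 in; P > Ia so Q > 0
Q: (67611/7700)² ÷ (92611/7700) = 4571247321/713104700 in (≈ 6.410 in)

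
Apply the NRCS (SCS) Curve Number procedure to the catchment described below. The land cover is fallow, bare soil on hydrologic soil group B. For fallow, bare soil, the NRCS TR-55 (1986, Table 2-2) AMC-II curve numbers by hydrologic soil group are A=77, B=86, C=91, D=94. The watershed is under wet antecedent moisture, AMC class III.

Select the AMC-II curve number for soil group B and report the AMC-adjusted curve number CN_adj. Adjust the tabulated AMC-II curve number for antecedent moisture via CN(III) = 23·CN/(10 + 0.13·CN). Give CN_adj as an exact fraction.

CN_adj = 98900/1059 ≈ 93.390

NRCS table: fallow, bare soil, soil group B → CN(II) = 86
Adjust CN=86 to AMC III: 23·86/(10 + 0.13·86) → 1978 ÷ (1059/50) = 98900/1059 ≈ 93.390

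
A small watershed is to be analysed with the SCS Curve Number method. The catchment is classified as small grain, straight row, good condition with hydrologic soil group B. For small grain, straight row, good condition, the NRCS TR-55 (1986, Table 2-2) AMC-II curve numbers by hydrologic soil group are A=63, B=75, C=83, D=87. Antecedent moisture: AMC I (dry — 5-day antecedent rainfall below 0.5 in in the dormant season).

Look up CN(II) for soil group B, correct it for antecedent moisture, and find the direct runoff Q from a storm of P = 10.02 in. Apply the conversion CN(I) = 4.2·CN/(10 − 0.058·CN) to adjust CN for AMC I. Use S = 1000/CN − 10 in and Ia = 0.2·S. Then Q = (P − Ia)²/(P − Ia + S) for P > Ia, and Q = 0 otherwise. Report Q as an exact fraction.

Q = 705592969/162423450 in ≈ 4.344 in

NRCS table: small grain, straight row, good condition, soil group B → CN(II) = 75
Dry (AMC I): CN(I) = 4.2·75/(10 − 0.058·75) = 315/(113/20) = 6300/113 ≈ 55.752
S = 1000/(6300/113) − 10 = 500/63 in ≈ 7.937 in
Ia = 0.2·(500/63) = 100/63 in ≈ 1.587 in
P − Ia = 10.020 − 1.587 = 26563/3150 ≈ 8.433 in (> 0, runoff occurs)
Q: (26563/3150)² ÷ (51563/3150) = 705592969/162423450 in (≈ 4.344 in)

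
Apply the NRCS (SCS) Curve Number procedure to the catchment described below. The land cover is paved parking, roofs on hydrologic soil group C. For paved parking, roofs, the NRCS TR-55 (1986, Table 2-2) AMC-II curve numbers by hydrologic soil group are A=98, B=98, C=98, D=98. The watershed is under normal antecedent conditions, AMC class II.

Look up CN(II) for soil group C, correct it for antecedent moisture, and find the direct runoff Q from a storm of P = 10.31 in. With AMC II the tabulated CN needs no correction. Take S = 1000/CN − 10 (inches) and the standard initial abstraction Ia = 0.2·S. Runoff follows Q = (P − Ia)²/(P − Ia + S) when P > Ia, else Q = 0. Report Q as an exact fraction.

Q = 2532001761/251463100 in ≈ 10.069 in

NRCS table: paved parking, roofs, soil group C → CN(II) = 98
AMC II — tabulated CN = 98 applies directly.
S = 1000/98 − 10 = 10/49 in ≈ 0.204 in
Ia = 0.2·(10/49) = 2/49 in ≈ 0.041 in
P − Ia = 10.310 − 0.041 = 50319/4900 ≈ 10.269 in (> 0, runoff occurs)
Runoff Q = (P−Ia)²/(P−Ia+S) = (10.269)²/(10.269+0.204) = 2532001761/251463100 ≈ 10.069 in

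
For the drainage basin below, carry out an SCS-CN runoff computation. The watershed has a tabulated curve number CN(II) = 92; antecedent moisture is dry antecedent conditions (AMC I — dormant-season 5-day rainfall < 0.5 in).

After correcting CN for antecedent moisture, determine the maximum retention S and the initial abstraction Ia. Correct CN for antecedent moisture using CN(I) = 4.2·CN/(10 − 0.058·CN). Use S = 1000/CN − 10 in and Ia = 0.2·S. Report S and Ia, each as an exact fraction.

S = 1000/483 in ≈ 2.070 in; Ia = 200/483 in ≈ 0.414 in

CN(I) from CN(II)=92: (4.2·92)/(10 − 0.058·92) = 48300/583 ≈ 82.847
Max retention: S = 1000/(48300/583) − 10 = 1000/483 in (≈ 2.070 in)
Ia = 0.2S: 0.2·2.070 = 0.414 in (exactly 200/483)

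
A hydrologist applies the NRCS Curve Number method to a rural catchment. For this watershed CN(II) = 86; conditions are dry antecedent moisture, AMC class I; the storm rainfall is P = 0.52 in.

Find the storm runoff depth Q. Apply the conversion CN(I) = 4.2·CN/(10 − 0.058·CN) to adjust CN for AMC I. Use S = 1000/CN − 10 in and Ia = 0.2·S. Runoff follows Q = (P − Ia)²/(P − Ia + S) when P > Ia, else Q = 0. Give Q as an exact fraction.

Adjust CN=86 to AMC I: 4.2·86/(10 − 0.058·86) → (1806/5) ÷ (1253/250) = 12900/179 ≈ 72.067
Max retention: S = 1000/(12900/179) − 10 = 500/129 in (≈ 3.876 in)
Ia = 0.2S: 0.2·3.876 = 0.775 in (exactly 100/129)
P = 0.520 ≤ Ia = 0.775 in: entire storm abstracted, Q = 0.

Q = 0 in ≈ 0.000 in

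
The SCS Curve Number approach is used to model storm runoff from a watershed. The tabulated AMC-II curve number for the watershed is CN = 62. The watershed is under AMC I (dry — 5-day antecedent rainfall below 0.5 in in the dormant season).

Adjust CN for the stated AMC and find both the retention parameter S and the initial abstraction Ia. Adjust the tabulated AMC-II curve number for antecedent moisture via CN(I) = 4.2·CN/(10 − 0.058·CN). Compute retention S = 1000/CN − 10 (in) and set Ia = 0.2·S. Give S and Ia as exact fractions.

S = 9500/651 in ≈ 14.593 in; Ia = 1900/651 in ≈ 2.919 in

CN(I) from CN(II)=62: (4.2·62)/(10 − 0.058·62) = 65100/1601 ≈ 40.662
S = 1000/(65100/1601) − 10 = 9500/651 in ≈ 14.593 in
Ia = 0.2S: 0.2·14.593 = 2.919 in (exactly 1900/651)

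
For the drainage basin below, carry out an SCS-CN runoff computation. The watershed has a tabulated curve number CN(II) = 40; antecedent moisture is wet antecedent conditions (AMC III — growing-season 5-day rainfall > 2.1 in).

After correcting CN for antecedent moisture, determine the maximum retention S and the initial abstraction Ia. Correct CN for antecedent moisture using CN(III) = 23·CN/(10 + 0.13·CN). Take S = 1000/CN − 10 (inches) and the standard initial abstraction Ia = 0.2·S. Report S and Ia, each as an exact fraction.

Wet (AMC III): CN(III) = 23·40/(10 + 0.13·40) = 920/(76/5) = 1150/19 ≈ 60.526
Retention S: 1000/CN − 10 with CN=60.526 → S = 150/23 ≈ 6.522 in
Ia = 0.2S: 0.2·6.522 = 1.304 in (exactly 30/23)

S = 150/23 in ≈ 6.522 in; Ia = 30/23 in ≈ 1.304 in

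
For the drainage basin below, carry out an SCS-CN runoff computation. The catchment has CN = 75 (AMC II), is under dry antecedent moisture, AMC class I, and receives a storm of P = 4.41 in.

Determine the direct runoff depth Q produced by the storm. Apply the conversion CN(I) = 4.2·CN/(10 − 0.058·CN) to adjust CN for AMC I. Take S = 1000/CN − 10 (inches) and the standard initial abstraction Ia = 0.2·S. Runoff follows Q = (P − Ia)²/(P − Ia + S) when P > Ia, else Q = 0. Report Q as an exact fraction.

Adjust CN=75 to AMC I: 4.2·75/(10 − 0.058·75) → 315 ÷ (113/20) = 6300/113 ≈ 55.752
Retention S: 1000/CN − 10 with CN=55.752 → S = 500/63 ≈ 7.937 in
Initial abstraction Ia = S/5 = (500/63)/5 = 100/63 ≈ 1.587 in
P − Ia = 4.410 − 1.587 = 17783/6300 ≈ 2.823 in (> 0, runoff occurs)
Runoff Q = (P−Ia)²/(P−Ia+S) = (2.823)²/(2.823+7.937) = 316235089/427032900 ≈ 0.741 in

Q = 316235089/427032900 in ≈ 0.741 in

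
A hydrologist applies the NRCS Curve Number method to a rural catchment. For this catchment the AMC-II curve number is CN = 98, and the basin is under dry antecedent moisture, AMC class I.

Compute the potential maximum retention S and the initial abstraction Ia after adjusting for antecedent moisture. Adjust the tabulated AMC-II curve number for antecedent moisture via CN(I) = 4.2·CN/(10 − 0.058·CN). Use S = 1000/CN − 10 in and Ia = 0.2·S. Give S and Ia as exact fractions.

Dry (AMC I): CN(I) = 4.2·98/(10 − 0.058·98) = (2058/5)/(1079/250) = 102900/1079 ≈ 95.366
Retention S: 1000/CN − 10 with CN=95.366 → S = 500/1029 ≈ 0.486 in
Ia = 0.2·(500/1029) = 100/1029 in ≈ 0.097 in

S = 500/1029 in ≈ 0.486 in; Ia = 100/1029 in ≈ 0.097 in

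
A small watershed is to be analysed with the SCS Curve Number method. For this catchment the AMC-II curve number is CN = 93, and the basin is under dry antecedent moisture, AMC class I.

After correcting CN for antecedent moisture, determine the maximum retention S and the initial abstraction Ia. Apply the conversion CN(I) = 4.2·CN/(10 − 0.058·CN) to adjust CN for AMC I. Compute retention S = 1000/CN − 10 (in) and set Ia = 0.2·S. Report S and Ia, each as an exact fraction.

S = 500/279 in ≈ 1.792 in; Ia = 100/279 in ≈ 0.358 in

Adjust CN=93 to AMC I: 4.2·93/(10 − 0.058·93) → (1953/5) ÷ (2303/500) = 27900/329 ≈ 84.802
S = 1000/(27900/329) − 10 = 500/279 in ≈ 1.792 in
Ia = 0.2S: 0.2·1.792 = 0.358 in (exactly 100/279)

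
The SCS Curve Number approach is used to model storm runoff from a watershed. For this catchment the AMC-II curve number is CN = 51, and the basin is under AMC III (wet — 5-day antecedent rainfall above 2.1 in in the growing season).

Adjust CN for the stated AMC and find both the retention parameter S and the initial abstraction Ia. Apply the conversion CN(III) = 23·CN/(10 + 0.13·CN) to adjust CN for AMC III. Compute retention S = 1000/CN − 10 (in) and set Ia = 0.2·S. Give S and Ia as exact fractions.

S = 4900/1173 in ≈ 4.177 in; Ia = 980/1173 in ≈ 0.835 in

Wet (AMC III): CN(III) = 23·51/(10 + 0.13·51) = 1173/(1663/100) = 117300/1663 ≈ 70.535
S = 1000/(117300/1663) − 10 = 4900/1173 in ≈ 4.177 in
Ia = 0.2S: 0.2·4.177 = 0.835 in (exactly 980/1173)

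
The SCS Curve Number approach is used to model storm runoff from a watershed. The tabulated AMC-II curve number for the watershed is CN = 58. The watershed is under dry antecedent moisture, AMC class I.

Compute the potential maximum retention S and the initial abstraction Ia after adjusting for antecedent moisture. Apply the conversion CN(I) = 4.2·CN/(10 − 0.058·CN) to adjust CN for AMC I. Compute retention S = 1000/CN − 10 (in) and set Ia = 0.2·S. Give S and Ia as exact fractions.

CN(I) from CN(II)=58: (4.2·58)/(10 − 0.058·58) = 2900/79 ≈ 36.709
Retention S: 1000/CN − 10 with CN=36.709 → S = 500/29 ≈ 17.241 in
Ia = 0.2S: 0.2·17.241 = 3.448 in (exactly 100/29)

S = 500/29 in ≈ 17.241 in; Ia = 100/29 in ≈ 3.448 in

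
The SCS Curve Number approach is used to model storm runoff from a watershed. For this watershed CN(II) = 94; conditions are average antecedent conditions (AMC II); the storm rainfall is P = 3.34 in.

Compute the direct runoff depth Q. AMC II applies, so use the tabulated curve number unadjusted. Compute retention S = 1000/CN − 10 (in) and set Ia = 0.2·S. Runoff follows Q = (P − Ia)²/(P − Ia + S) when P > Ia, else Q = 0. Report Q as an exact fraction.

Q = 56987401/21265150 in ≈ 2.680 in

Average conditions: CN = 94 (no AMC adjustment).
Max retention: S = 1000/94 − 10 = 30/47 in (≈ 0.638 in)
Ia = 0.2·(30/47) = 6/47 in ≈ 0.128 in
Excess rainfall: 3.340 − 0.128 = 3.212 in; P > Ia so Q > 0
Runoff Q = (P−Ia)²/(P−Ia+S) = (3.212)²/(3.212+0.638) = 56987401/21265150 ≈ 2.680 in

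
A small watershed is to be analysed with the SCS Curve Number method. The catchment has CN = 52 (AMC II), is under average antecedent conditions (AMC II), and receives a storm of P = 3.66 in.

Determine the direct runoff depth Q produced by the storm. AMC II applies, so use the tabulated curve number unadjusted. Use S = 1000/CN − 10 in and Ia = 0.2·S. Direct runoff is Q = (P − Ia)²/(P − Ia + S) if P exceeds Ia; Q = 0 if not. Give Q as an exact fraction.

Q = 463347/1555450 in ≈ 0.298 in

CN(II) = 52; AMC II needs no correction.
S = 1000/52 − 10 = 120/13 in ≈ 9.231 in
Ia = 0.2·(120/13) = 24/13 in ≈ 1.846 in
P − Ia = 3.660 − 1.846 = 1179/650 ≈ 1.814 in (> 0, runoff occurs)
Q = (1179/650)²/((1179/650) + 120/13) = (1390041/422500)/(7179/650) = 463347/1555450 in ≈ 0.298 in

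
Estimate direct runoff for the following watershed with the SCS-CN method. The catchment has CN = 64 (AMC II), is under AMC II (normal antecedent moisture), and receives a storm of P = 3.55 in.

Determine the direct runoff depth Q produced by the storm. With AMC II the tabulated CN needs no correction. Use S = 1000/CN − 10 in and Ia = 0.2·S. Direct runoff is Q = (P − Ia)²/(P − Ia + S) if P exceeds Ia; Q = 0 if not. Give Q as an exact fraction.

CN(II) = 64; AMC II needs no correction.
Retention S: 1000/CN − 10 with CN=64.000 → S = 45/8 ≈ 5.625 in
Ia = 0.2·(45/8) = 9/8 in ≈ 1.125 in
Excess rainfall: 3.550 − 1.125 = 2.425 in; P > Ia so Q > 0
Runoff Q = (P−Ia)²/(P−Ia+S) = (2.425)²/(2.425+5.625) = 9409/12880 ≈ 0.731 in

Q = 9409/12880 in ≈ 0.731 in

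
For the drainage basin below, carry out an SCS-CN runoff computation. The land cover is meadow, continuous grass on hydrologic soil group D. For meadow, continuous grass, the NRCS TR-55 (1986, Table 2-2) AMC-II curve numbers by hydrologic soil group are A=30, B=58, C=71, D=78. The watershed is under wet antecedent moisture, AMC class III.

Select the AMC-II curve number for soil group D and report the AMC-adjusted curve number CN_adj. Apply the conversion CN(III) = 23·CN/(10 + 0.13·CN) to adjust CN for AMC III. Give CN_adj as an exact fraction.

CN_adj = 89700/1007 ≈ 89.076

NRCS table: meadow, continuous grass, soil group D → CN(II) = 78
Wet (AMC III): CN(III) = 23·78/(10 + 0.13·78) = 1794/(1007/50) = 89700/1007 ≈ 89.076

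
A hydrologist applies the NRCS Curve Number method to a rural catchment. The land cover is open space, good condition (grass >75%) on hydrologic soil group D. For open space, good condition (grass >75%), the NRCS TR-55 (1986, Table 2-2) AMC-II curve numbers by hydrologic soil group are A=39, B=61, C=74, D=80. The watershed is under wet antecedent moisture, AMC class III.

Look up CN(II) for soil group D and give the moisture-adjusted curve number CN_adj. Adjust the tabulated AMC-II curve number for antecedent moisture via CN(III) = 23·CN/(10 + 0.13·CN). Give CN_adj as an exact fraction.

NRCS table: open space, good condition (grass >75%), soil group D → CN(II) = 80
CN(III) from CN(II)=80: (23·80)/(10 + 0.13·80) = 4600/51 ≈ 90.196

CN_adj = 4600/51 ≈ 90.196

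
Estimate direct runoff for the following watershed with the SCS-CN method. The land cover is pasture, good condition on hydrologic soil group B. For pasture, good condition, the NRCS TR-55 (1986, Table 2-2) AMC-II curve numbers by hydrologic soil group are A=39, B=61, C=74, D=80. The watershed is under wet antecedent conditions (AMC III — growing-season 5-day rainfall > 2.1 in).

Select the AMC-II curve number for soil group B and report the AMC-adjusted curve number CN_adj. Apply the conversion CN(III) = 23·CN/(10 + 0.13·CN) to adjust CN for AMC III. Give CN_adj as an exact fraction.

NRCS table: pasture, good condition, soil group B → CN(II) = 61
Wet (AMC III): CN(III) = 23·61/(10 + 0.13·61) = 1403/(1793/100) = 140300/1793 ≈ 78.249

CN_adj = 140300/1793 ≈ 78.249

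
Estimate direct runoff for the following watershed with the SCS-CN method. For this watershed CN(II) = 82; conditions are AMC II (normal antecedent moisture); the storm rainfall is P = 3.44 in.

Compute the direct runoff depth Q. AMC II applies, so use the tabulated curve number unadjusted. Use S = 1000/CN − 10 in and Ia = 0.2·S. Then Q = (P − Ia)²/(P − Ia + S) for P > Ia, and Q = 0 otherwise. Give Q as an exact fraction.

Q = 4730888/2729575 in ≈ 1.733 in

AMC II — tabulated CN = 82 applies directly.
Retention S: 1000/CN − 10 with CN=82.000 → S = 90/41 ≈ 2.195 in
Ia = 0.2S: 0.2·2.195 = 0.439 in (exactly 18/41)
P − Ia = 3.440 − 0.439 = 3076/1025 ≈ 3.001 in (> 0, runoff occurs)
Q = (3076/1025)²/((3076/1025) + 90/41) = (9461776/1050625)/(5326/1025) = 4730888/2729575 in ≈ 1.733 in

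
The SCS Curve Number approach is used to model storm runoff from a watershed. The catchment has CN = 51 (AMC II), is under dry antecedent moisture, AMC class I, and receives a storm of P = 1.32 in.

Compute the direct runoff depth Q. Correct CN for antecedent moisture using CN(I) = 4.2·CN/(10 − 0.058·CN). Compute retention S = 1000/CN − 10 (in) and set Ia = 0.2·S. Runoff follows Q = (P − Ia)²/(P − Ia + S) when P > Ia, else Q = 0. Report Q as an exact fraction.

Q = 0 in ≈ 0.000 in

Dry (AMC I): CN(I) = 4.2·51/(10 − 0.058·51) = (1071/5)/(3521/500) = 15300/503 ≈ 30.417
Max retention: S = 1000/(15300/503) − 10 = 3500/153 in (≈ 22.876 in)
Initial abstraction Ia = S/5 = (3500/153)/5 = 700/153 ≈ 4.575 in
P = 1.320 ≤ Ia = 4.575 in: entire storm abstracted, Q = 0.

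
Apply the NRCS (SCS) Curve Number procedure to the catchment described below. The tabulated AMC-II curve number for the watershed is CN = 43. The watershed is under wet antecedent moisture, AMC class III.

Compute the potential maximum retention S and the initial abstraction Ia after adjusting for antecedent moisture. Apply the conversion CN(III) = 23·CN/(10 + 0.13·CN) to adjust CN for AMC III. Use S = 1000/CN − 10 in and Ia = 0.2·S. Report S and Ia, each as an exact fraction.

CN(III) from CN(II)=43: (23·43)/(10 + 0.13·43) = 98900/1559 ≈ 63.438
Retention S: 1000/CN − 10 with CN=63.438 → S = 5700/989 ≈ 5.763 in
Ia = 0.2·(5700/989) = 1140/989 in ≈ 1.153 in

S = 5700/989 in ≈ 5.763 in; Ia = 1140/989 in ≈ 1.153 in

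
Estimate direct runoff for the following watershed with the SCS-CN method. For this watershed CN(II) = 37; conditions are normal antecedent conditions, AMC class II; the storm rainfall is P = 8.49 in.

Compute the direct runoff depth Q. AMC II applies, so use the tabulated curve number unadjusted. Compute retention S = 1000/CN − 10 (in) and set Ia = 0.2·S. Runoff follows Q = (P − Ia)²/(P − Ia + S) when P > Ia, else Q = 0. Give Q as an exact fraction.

Q = 117976323/100902700 in ≈ 1.169 in

CN(II) = 37; AMC II needs no correction.
Max retention: S = 1000/37 − 10 = 630/37 in (≈ 17.027 in)
Initial abstraction Ia = S/5 = (630/37)/5 = 126/37 ≈ 3.405 in
P − Ia = 8.490 − 3.405 = 18813/3700 ≈ 5.085 in (> 0, runoff occurs)
Q: (18813/3700)² ÷ (81813/3700) = 117976323/100902700 in (≈ 1.169 in)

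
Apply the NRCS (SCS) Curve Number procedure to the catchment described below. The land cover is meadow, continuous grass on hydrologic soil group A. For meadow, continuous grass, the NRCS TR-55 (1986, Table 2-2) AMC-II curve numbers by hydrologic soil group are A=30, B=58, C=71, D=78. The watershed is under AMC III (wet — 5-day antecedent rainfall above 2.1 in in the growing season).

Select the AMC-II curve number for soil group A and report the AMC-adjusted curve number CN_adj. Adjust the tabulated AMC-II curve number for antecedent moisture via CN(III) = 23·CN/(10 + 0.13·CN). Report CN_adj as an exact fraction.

CN_adj = 6900/139 ≈ 49.640

NRCS table: meadow, continuous grass, soil group A → CN(II) = 30
Wet (AMC III): CN(III) = 23·30/(10 + 0.13·30) = 690/(139/10) = 6900/139 ≈ 49.640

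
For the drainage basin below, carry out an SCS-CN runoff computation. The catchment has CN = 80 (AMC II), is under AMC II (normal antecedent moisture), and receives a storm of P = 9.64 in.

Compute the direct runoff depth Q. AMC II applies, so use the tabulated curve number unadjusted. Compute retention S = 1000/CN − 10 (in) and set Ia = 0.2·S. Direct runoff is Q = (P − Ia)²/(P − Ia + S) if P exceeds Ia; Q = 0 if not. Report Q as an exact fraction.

Q = 208849/29100 in ≈ 7.177 in

CN(II) = 80; AMC II needs no correction.
S = 1000/80 − 10 = 5/2 in ≈ 2.500 in
Ia = 0.2·(5/2) = 1/2 in ≈ 0.500 in
Excess rainfall: 9.640 − 0.500 = 9.140 in; P > Ia so Q > 0
Q: (457/50)² ÷ (291/25) = 208849/29100 in (≈ 7.177 in)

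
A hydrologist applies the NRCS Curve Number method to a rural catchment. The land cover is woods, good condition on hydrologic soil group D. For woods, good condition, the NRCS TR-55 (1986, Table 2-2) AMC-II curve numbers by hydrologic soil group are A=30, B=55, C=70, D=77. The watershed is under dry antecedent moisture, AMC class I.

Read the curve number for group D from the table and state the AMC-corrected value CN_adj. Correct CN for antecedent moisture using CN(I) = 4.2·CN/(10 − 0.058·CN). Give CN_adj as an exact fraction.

NRCS table: woods, good condition, soil group D → CN(II) = 77
Dry (AMC I): CN(I) = 4.2·77/(10 − 0.058·77) = (1617/5)/(2767/500) = 161700/2767 ≈ 58.439

CN_adj = 161700/2767 ≈ 58.439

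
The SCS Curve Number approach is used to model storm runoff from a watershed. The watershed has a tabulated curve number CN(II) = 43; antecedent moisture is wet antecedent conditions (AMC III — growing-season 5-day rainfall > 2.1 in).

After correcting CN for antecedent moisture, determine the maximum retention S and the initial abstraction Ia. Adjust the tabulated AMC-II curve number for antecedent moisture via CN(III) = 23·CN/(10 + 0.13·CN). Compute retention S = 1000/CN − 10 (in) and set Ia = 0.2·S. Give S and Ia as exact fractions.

S = 5700/989 in ≈ 5.763 in; Ia = 1140/989 in ≈ 1.153 in

Adjust CN=43 to AMC III: 23·43/(10 + 0.13·43) → 989 ÷ (1559/100) = 98900/1559 ≈ 63.438
Max retention: S = 1000/(98900/1559) − 10 = 5700/989 in (≈ 5.763 in)
Ia = 0.2·(5700/989) = 1140/989 in ≈ 1.153 in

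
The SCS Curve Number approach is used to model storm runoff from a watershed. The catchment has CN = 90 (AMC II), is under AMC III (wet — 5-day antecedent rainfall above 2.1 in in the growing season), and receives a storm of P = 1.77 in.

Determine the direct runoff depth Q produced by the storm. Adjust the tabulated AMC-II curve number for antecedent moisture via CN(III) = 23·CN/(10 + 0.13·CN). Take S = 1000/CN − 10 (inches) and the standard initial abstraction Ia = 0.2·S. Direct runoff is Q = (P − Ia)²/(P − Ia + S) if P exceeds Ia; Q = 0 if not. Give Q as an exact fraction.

Q = 1199860321/924027300 in ≈ 1.299 in

CN(III) from CN(II)=90: (23·90)/(10 + 0.13·90) = 20700/217 ≈ 95.392
Max retention: S = 1000/(20700/217) − 10 = 100/207 in (≈ 0.483 in)
Ia = 0.2S: 0.2·0.483 = 0.097 in (exactly 20/207)
Excess rainfall: 1.770 − 0.097 = 1.673 in; P > Ia so Q > 0
Runoff Q = (P−Ia)²/(P−Ia+S) = (1.673)²/(1.673+0.483) = 1199860321/924027300 ≈ 1.299 in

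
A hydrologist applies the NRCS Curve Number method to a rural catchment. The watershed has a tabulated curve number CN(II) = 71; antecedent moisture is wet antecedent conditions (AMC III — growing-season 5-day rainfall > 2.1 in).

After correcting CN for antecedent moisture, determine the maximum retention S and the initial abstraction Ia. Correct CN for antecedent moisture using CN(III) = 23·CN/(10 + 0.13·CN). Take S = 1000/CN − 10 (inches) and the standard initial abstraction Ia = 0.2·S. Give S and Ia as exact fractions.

S = 2900/1633 in ≈ 1.776 in; Ia = 580/1633 in ≈ 0.355 in

Adjust CN=71 to AMC III: 23·71/(10 + 0.13·71) → 1633 ÷ (1923/100) = 163300/1923 ≈ 84.919
Retention S: 1000/CN − 10 with CN=84.919 → S = 2900/1633 ≈ 1.776 in
Ia = 0.2·(2900/1633) = 580/1633 in ≈ 0.355 in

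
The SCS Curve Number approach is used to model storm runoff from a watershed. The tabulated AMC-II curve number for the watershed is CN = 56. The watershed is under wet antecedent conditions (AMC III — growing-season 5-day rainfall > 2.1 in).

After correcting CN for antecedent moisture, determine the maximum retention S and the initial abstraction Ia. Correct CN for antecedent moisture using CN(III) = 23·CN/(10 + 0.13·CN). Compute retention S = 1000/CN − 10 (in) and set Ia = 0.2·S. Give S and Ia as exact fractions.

S = 550/161 in ≈ 3.416 in; Ia = 110/161 in ≈ 0.683 in

CN(III) from CN(II)=56: (23·56)/(10 + 0.13·56) = 4025/54 ≈ 74.537
S = 1000/(4025/54) − 10 = 550/161 in ≈ 3.416 in
Initial abstraction Ia = S/5 = (550/161)/5 = 110/161 ≈ 0.683 in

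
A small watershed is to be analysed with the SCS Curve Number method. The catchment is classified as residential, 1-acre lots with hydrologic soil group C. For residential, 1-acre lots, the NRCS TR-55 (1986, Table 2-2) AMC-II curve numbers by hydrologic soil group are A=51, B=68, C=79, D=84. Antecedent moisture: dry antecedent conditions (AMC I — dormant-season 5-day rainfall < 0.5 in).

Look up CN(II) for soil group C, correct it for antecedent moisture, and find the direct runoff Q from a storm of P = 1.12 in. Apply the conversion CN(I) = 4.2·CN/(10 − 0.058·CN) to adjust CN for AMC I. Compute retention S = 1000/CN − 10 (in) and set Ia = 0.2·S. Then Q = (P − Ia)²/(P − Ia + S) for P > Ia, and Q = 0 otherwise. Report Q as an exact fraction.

NRCS table: residential, 1-acre lots, soil group C → CN(II) = 79
CN(I) from CN(II)=79: (4.2·79)/(10 − 0.058·79) = 7900/129 ≈ 61.240
Retention S: 1000/CN − 10 with CN=61.240 → S = 500/79 ≈ 6.329 in
Ia = 0.2S: 0.2·6.329 = 1.266 in (exactly 100/79)
P = 1.120 ≤ Ia = 1.266 in: entire storm abstracted, Q = 0.

Q = 0 in ≈ 0.000 in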